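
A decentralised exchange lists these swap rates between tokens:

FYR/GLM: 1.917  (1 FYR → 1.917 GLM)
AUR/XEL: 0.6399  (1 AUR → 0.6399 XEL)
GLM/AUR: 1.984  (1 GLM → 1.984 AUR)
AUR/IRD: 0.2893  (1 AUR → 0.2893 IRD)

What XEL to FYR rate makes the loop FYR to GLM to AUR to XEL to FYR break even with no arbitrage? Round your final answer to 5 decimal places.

0.41089

Known legs of the cycle: 1.917 × 1.984 × 0.6399 = 2.4337495872
For no arbitrage the full-cycle product must be 1, so the missing rate is 1 / 2.4337495872 ≈ 0.4108886.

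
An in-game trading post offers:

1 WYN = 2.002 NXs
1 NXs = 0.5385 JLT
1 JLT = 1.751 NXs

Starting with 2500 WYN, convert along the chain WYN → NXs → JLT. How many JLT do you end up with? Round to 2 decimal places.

2500 WYN × 2.002 = 5005 NXs
5005 NXs × 0.5385 = 2695.1925 JLT

2695.19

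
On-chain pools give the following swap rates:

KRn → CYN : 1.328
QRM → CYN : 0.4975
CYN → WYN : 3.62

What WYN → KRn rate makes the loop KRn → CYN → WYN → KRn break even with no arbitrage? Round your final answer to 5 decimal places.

Known legs of the cycle: 1.328 × 3.62 = 4.80736
For no arbitrage the full-cycle product must be 1, so the missing rate is 1 / 4.80736 ≈ 0.2080144.

0.20801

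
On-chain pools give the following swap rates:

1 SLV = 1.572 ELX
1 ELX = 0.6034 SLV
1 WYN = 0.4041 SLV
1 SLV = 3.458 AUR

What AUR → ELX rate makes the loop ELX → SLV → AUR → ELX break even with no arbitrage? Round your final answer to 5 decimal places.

0.47926

Known legs of the cycle: 0.6034 × 3.458 = 2.0865572
For no arbitrage the full-cycle product must be 1, so the missing rate is 1 / 2.0865572 ≈ 0.4792584.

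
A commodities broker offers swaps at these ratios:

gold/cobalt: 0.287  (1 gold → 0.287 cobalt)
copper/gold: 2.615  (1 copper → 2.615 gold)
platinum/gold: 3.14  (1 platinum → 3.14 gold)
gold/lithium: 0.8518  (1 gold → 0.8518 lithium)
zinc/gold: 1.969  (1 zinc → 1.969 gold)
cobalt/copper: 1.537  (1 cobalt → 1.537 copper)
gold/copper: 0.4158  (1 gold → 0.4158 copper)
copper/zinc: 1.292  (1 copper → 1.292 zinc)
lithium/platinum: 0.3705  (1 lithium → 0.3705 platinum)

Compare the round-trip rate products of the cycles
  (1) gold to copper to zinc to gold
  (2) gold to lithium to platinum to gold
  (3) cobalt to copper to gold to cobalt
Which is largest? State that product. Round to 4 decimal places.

(1) 0.4158 × 1.292 × 1.969 = 1.05777
(2) 0.8518 × 0.3705 × 3.14 = 0.99096
(3) 1.537 × 2.615 × 0.287 = 1.15353
Highest is cycle (3) at 1.1535 (>1, arbitrage).

1.1535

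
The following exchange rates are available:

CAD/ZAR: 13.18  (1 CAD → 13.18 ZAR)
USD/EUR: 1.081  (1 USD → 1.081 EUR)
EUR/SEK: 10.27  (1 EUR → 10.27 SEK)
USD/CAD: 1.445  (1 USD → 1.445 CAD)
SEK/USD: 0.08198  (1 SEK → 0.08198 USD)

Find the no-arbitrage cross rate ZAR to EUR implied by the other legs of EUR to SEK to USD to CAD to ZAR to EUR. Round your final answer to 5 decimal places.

Known legs of the cycle: 10.27 × 0.08198 × 1.445 × 13.18 = 16.03472865046
For no arbitrage the full-cycle product must be 1, so the missing rate is 1 / 16.03472865046 ≈ 0.0623646.

0.06236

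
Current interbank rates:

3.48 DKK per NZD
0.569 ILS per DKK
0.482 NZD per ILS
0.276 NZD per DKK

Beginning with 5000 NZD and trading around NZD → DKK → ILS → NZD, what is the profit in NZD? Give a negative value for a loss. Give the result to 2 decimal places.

-227.91

5000 NZD × 3.48 = 17400 DKK
17400 DKK × 0.569 = 9900.6 ILS
9900.6 ILS × 0.482 = 4772.0892 NZD
Net change: 4772.0892 − 5000 = -227.9108 NZD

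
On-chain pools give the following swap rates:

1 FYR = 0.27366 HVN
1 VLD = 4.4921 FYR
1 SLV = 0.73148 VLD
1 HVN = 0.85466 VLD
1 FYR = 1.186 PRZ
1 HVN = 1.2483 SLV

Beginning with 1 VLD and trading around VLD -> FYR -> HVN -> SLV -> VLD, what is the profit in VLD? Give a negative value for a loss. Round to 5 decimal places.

1 VLD × 4.4921 = 4.4921 FYR
4.4921 FYR × 0.27366 = 1.229308086 HVN
1.229308086 HVN × 1.2483 = 1.5345452837538 SLV
1.5345452837538 SLV × 0.73148 = 1.122489184160229624 VLD
Net change: 1.122489184160229624 − 1 = 0.122489184160229624 VLD

0.12249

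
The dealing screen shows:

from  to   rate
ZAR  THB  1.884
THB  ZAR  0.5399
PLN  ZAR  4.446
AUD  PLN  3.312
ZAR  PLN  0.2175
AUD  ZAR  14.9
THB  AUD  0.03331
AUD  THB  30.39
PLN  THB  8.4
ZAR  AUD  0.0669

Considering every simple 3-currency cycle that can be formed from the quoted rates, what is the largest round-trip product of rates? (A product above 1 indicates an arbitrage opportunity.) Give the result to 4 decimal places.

1.0977

THB→ZAR→AUD→THB: 0.5399 × 0.0669 × 30.39 = 1.09767
THB→ZAR→PLN→THB: 0.5399 × 0.2175 × 8.4 = 0.98640
PLN→ZAR→AUD→PLN: 4.446 × 0.0669 × 3.312 = 0.98511
THB→AUD→ZAR→THB: 0.03331 × 14.9 × 1.884 = 0.93506
THB→AUD→PLN→THB: 0.03331 × 3.312 × 8.4 = 0.92671
Maximum is THB→ZAR→AUD→THB at 1.0977; arbitrage exists.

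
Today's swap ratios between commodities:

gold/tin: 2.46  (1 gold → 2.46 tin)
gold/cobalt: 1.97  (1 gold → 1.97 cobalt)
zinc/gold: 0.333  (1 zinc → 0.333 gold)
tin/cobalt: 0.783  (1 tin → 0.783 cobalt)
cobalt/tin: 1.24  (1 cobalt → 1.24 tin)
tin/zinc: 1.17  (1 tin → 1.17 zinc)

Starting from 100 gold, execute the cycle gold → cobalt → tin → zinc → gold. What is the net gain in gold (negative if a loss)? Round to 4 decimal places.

100 gold × 1.97 = 197 cobalt
197 cobalt × 1.24 = 244.28 tin
244.28 tin × 1.17 = 285.8076 zinc
285.8076 zinc × 0.333 = 95.1739308 gold
Net change: 95.1739308 − 100 = -4.8260692 gold

-4.8261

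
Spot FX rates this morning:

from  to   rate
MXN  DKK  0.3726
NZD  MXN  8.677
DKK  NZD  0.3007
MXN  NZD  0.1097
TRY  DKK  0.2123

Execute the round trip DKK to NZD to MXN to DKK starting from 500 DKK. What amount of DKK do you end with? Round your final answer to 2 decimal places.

500 DKK × 0.3007 = 150.35 NZD
150.35 NZD × 8.677 = 1304.58695 MXN
1304.58695 MXN × 0.3726 = 486.08909757 DKK

486.09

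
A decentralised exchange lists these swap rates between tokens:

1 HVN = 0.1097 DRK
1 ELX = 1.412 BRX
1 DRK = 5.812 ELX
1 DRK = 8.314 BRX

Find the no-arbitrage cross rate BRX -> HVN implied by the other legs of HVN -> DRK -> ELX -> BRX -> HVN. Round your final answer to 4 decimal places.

Known legs of the cycle: 0.1097 × 5.812 × 1.412 = 0.9002578768
For no arbitrage the full-cycle product must be 1, so the missing rate is 1 / 0.9002578768 ≈ 1.110793.

1.1108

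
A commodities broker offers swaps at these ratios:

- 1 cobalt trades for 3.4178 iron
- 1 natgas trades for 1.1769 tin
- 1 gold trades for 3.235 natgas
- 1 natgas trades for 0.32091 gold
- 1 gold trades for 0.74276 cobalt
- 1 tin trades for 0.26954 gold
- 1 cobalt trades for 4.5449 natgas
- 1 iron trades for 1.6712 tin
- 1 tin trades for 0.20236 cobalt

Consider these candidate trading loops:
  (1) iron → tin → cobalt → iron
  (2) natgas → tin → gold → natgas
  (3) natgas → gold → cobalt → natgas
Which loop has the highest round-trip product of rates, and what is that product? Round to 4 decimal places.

(1) 1.6712 × 0.20236 × 3.4178 = 1.15585
(2) 1.1769 × 0.26954 × 3.235 = 1.02621
(3) 0.32091 × 0.74276 × 4.5449 = 1.08332
Highest is cycle (1) at 1.1558 (>1, arbitrage).

1.1558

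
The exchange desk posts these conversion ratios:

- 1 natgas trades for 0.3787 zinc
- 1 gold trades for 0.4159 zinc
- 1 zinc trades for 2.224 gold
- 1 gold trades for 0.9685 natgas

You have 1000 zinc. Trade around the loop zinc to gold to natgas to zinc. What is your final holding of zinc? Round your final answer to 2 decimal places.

815.70

1000 zinc × 2.224 = 2224 gold
2224 gold × 0.9685 = 2153.944 natgas
2153.944 natgas × 0.3787 = 815.6985928 zinc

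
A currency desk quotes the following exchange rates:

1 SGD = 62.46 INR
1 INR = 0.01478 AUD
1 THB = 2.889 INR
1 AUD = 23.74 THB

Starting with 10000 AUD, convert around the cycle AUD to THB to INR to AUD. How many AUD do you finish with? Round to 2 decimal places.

10136.84

10000 AUD × 23.74 = 237400 THB
237400 THB × 2.889 = 685848.6 INR
685848.6 INR × 0.01478 = 10136.842308 AUD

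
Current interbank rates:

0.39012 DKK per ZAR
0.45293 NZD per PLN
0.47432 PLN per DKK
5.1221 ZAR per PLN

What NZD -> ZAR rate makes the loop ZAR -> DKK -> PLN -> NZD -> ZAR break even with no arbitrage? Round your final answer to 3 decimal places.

Known legs of the cycle: 0.39012 × 0.47432 × 0.45293 = 0.083810945514912
For no arbitrage the full-cycle product must be 1, so the missing rate is 1 / 0.083810945514912 ≈ 11.93162.

11.932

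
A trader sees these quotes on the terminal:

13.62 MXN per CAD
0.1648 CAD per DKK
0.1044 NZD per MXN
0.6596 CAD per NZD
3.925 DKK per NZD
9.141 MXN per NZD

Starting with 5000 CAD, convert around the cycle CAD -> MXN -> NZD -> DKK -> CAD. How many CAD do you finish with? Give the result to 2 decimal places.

5000 CAD × 13.62 = 68100 MXN
68100 MXN × 0.1044 = 7109.64 NZD
7109.64 NZD × 3.925 = 27905.337 DKK
27905.337 DKK × 0.1648 = 4598.7995376 CAD

4598.80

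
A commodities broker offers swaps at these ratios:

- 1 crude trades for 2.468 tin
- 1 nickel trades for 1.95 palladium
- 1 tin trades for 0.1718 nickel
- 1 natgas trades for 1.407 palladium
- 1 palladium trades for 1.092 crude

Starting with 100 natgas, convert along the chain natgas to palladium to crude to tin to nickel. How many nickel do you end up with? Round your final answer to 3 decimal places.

65.146

100 natgas × 1.407 = 140.7 palladium
140.7 palladium × 1.092 = 153.6444 crude
153.6444 crude × 2.468 = 379.1943792 tin
379.1943792 tin × 0.1718 = 65.14559434656 nickel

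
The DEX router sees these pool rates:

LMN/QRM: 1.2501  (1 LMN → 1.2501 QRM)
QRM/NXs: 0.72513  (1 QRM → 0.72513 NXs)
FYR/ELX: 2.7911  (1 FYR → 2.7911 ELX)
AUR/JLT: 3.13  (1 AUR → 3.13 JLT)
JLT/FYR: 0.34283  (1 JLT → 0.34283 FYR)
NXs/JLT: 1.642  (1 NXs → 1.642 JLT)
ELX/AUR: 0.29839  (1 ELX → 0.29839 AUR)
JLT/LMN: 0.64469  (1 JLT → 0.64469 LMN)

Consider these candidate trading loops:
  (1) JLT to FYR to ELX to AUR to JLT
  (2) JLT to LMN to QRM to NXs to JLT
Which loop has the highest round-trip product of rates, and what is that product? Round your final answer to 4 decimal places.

(1) 0.34283 × 2.7911 × 0.29839 × 3.13 = 0.89368
(2) 0.64469 × 1.2501 × 0.72513 × 1.642 = 0.95959
Highest is cycle (2) at 0.9596 (≤1, no arbitrage).

0.9596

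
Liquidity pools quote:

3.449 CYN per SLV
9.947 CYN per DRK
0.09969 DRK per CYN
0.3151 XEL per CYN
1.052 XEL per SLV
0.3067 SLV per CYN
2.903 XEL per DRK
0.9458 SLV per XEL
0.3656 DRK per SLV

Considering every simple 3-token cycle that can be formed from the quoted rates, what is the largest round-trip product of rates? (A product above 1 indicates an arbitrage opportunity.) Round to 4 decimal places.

1.1154

SLV→DRK→CYN→SLV: 0.3656 × 9.947 × 0.3067 = 1.11535
SLV→CYN→XEL→SLV: 3.449 × 0.3151 × 0.9458 = 1.02788
SLV→DRK→XEL→SLV: 0.3656 × 2.903 × 0.9458 = 1.00381
Maximum is SLV→DRK→CYN→SLV at 1.1154; arbitrage exists.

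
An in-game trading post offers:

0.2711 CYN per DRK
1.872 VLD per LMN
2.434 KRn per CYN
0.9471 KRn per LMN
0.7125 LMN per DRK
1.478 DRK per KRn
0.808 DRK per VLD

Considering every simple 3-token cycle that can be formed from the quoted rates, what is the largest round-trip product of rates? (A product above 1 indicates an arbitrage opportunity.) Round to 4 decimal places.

1.0777

VLD→DRK→LMN→VLD: 0.808 × 0.7125 × 1.872 = 1.07771
DRK→LMN→KRn→DRK: 0.7125 × 0.9471 × 1.478 = 0.99737
CYN→KRn→DRK→CYN: 2.434 × 1.478 × 0.2711 = 0.97527
Maximum is VLD→DRK→LMN→VLD at 1.0777; arbitrage exists.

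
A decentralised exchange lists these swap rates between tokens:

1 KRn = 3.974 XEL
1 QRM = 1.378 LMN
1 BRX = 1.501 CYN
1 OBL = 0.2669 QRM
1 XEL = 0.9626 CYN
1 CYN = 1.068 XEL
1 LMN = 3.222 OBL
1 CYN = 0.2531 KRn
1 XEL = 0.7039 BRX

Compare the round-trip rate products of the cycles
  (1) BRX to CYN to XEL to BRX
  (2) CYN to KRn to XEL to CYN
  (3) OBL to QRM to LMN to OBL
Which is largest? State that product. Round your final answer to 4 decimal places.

(1) 1.501 × 1.068 × 0.7039 = 1.12840
(2) 0.2531 × 3.974 × 0.9626 = 0.96820
(3) 0.2669 × 1.378 × 3.222 = 1.18501
Highest is cycle (3) at 1.1850 (>1, arbitrage).

1.1850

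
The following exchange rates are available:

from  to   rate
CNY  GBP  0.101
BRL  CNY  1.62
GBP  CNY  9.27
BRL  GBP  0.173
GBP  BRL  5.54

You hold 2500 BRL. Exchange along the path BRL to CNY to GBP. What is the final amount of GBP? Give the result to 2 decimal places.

2500 BRL × 1.62 = 4050 CNY
4050 CNY × 0.101 = 409.05 GBP

409.05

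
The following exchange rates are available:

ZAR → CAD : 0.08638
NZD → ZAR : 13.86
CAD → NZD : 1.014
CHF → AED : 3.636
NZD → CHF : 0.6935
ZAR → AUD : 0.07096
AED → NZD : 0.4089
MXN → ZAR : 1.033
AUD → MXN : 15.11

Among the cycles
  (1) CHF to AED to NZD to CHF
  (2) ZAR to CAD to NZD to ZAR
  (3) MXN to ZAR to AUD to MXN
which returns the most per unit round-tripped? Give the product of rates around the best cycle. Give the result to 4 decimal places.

1.2140

(1) 3.636 × 0.4089 × 0.6935 = 1.03107
(2) 0.08638 × 1.014 × 13.86 = 1.21399
(3) 1.033 × 0.07096 × 15.11 = 1.10759
Highest is cycle (2) at 1.2140 (>1, arbitrage).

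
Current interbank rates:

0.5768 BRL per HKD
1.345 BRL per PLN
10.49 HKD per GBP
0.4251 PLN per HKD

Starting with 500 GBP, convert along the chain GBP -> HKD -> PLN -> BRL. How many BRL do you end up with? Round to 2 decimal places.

500 GBP × 10.49 = 5245 HKD
5245 HKD × 0.4251 = 2229.6495 PLN
2229.6495 PLN × 1.345 = 2998.8785775 BRL

2998.88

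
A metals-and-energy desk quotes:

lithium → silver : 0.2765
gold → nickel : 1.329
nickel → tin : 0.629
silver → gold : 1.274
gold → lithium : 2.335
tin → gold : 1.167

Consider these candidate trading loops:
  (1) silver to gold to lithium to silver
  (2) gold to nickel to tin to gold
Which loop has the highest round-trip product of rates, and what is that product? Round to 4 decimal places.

0.9755

(1) 1.274 × 2.335 × 0.2765 = 0.82253
(2) 1.329 × 0.629 × 1.167 = 0.97554
Highest is cycle (2) at 0.9755 (≤1, no arbitrage).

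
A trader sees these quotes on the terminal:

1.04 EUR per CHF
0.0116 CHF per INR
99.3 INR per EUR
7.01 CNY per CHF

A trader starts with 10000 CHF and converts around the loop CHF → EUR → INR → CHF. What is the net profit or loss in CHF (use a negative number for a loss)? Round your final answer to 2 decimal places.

1979.55

10000 CHF × 1.04 = 10400 EUR
10400 EUR × 99.3 = 1032720 INR
1032720 INR × 0.0116 = 11979.552 CHF
Net change: 11979.552 − 10000 = 1979.552 CHF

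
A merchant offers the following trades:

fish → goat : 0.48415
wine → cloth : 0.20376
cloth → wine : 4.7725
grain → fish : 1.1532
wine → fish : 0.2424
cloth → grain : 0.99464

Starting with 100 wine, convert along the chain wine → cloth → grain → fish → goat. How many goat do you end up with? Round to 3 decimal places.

11.315

100 wine × 0.20376 = 20.376 cloth
20.376 cloth × 0.99464 = 20.26678464 grain
20.26678464 grain × 1.1532 = 23.371656046848 fish
23.371656046848 fish × 0.48415 = 11.3153872750814592 goat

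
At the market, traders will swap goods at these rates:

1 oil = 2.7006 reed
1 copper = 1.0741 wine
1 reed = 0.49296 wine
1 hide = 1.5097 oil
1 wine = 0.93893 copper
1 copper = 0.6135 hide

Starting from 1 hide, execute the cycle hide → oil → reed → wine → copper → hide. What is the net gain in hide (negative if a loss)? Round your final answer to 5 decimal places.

0.15774

1 hide × 1.5097 = 1.5097 oil
1.5097 oil × 2.7006 = 4.07709582 reed
4.07709582 reed × 0.49296 = 2.0098451554272 wine
2.0098451554272 wine × 0.93893 = 1.887103911785260896 copper
1.887103911785260896 copper × 0.6135 = 1.157738249880257559696 hide
Net change: 1.157738249880257559696 − 1 = 0.157738249880257559696 hide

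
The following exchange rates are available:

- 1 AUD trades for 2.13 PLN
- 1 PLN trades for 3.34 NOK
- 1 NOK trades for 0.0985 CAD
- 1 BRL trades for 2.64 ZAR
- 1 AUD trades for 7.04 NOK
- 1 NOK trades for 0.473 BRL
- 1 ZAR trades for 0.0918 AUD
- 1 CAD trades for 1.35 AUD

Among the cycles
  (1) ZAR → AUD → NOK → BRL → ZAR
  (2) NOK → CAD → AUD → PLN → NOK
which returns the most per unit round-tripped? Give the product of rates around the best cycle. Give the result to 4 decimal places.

0.9460

(1) 0.0918 × 7.04 × 0.473 × 2.64 = 0.80701
(2) 0.0985 × 1.35 × 2.13 × 3.34 = 0.94601
Highest is cycle (2) at 0.9460 (≤1, no arbitrage).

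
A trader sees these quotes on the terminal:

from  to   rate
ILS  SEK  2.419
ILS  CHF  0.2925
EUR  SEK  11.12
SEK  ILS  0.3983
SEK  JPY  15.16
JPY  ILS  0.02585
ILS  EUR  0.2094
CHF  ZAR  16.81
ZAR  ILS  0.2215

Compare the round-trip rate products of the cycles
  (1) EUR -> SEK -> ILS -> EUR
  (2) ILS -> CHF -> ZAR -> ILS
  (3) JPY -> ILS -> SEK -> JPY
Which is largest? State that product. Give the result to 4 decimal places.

(1) 11.12 × 0.3983 × 0.2094 = 0.92745
(2) 0.2925 × 16.81 × 0.2215 = 1.08910
(3) 0.02585 × 2.419 × 15.16 = 0.94797
Highest is cycle (2) at 1.0891 (>1, arbitrage).

1.0891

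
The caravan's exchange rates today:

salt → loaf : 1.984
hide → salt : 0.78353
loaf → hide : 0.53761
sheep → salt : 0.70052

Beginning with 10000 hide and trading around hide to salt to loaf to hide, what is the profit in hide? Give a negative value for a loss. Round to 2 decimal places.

-1642.73

10000 hide × 0.78353 = 7835.3 salt
7835.3 salt × 1.984 = 15545.2352 loaf
15545.2352 loaf × 0.53761 = 8357.273895872 hide
Net change: 8357.273895872 − 10000 = -1642.726104128 hide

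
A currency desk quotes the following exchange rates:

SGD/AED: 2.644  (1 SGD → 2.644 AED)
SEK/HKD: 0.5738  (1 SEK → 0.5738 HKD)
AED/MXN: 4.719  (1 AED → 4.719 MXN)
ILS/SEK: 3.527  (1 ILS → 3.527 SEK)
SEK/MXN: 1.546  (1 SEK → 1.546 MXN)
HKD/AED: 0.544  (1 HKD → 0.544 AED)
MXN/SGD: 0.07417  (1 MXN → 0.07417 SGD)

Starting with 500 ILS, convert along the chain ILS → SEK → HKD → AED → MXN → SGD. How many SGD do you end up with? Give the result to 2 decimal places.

192.67

500 ILS × 3.527 = 1763.5 SEK
1763.5 SEK × 0.5738 = 1011.8963 HKD
1011.8963 HKD × 0.544 = 550.4715872 AED
550.4715872 AED × 4.719 = 2597.6754199968 MXN
2597.6754199968 MXN × 0.07417 = 192.669585901162656 SGD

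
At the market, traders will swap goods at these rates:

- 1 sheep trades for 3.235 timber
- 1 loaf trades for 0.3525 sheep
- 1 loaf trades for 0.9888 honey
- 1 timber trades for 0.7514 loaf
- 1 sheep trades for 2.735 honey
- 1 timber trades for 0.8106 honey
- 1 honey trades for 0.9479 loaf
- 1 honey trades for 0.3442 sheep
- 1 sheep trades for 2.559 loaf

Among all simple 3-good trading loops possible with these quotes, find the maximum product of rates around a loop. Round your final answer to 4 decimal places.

0.9139

loaf→sheep→honey→loaf: 0.3525 × 2.735 × 0.9479 = 0.91386
sheep→timber→honey→sheep: 3.235 × 0.8106 × 0.3442 = 0.90259
loaf→honey→sheep→loaf: 0.9888 × 0.3442 × 2.559 = 0.87094
loaf→sheep→timber→loaf: 0.3525 × 3.235 × 0.7514 = 0.85685
Maximum is loaf→sheep→honey→loaf at 0.9139; no arbitrage — every cycle loses value.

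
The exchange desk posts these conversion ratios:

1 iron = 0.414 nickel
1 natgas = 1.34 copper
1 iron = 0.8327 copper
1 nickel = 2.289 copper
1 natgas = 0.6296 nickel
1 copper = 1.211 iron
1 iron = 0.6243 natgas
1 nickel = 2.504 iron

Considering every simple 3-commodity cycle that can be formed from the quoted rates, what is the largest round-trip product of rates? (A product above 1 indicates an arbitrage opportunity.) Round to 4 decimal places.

1.1476

iron→nickel→copper→iron: 0.414 × 2.289 × 1.211 = 1.14760
iron→natgas→copper→iron: 0.6243 × 1.34 × 1.211 = 1.01308
iron→natgas→nickel→iron: 0.6243 × 0.6296 × 2.504 = 0.98422
Maximum is iron→nickel→copper→iron at 1.1476; arbitrage exists.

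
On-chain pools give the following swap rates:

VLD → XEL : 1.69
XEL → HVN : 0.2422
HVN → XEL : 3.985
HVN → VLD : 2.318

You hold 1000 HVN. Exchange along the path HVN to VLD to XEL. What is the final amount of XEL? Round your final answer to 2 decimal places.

3917.42

1000 HVN × 2.318 = 2318 VLD
2318 VLD × 1.69 = 3917.42 XEL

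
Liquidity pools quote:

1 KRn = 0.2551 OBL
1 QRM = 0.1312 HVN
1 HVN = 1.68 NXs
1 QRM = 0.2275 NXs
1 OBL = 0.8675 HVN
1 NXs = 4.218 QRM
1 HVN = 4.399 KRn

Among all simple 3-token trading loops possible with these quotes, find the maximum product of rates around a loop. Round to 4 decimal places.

HVN→KRn→OBL→HVN: 4.399 × 0.2551 × 0.8675 = 0.97350
HVN→NXs→QRM→HVN: 1.68 × 4.218 × 0.1312 = 0.92971
Maximum is HVN→KRn→OBL→HVN at 0.9735; no arbitrage — every cycle loses value.

0.9735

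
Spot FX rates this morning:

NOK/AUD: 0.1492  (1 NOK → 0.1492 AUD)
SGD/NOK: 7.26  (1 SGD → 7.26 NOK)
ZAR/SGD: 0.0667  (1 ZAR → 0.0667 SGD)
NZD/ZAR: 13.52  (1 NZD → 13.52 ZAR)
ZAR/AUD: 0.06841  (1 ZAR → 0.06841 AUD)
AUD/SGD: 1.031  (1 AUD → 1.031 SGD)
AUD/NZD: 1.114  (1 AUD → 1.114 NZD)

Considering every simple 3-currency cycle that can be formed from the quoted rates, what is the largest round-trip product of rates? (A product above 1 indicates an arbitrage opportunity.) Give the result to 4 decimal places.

1.1168

NOK→AUD→SGD→NOK: 0.1492 × 1.031 × 7.26 = 1.11677
NZD→ZAR→AUD→NZD: 13.52 × 0.06841 × 1.114 = 1.03034
Maximum is NOK→AUD→SGD→NOK at 1.1168; arbitrage exists.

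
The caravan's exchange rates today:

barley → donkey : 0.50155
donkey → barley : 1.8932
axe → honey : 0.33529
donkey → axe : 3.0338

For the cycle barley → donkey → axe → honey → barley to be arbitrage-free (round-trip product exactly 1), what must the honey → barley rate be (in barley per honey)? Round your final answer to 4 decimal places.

1.9601

Known legs of the cycle: 0.50155 × 3.0338 × 0.33529 = 0.5101780653431
For no arbitrage the full-cycle product must be 1, so the missing rate is 1 / 0.5101780653431 ≈ 1.960100.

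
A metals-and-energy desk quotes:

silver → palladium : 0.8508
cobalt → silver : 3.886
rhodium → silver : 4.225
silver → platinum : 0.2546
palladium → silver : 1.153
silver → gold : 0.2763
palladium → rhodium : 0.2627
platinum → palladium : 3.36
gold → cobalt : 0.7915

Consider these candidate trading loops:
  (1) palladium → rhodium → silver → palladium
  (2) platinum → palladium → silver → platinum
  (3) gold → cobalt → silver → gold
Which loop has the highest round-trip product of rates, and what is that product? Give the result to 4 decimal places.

0.9863

(1) 0.2627 × 4.225 × 0.8508 = 0.94431
(2) 3.36 × 1.153 × 0.2546 = 0.98634
(3) 0.7915 × 3.886 × 0.2763 = 0.84983
Highest is cycle (2) at 0.9863 (≤1, no arbitrage).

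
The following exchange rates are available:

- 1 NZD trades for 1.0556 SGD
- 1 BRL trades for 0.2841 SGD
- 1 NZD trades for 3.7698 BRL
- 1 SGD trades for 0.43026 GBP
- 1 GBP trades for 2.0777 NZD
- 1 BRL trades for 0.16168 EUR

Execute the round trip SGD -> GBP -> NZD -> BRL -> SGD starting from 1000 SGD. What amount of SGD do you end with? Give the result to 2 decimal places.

1000 SGD × 0.43026 = 430.26 GBP
430.26 GBP × 2.0777 = 893.951202 NZD
893.951202 NZD × 3.7698 = 3370.0172412996 BRL
3370.0172412996 BRL × 0.2841 = 957.42189825321636 SGD

957.42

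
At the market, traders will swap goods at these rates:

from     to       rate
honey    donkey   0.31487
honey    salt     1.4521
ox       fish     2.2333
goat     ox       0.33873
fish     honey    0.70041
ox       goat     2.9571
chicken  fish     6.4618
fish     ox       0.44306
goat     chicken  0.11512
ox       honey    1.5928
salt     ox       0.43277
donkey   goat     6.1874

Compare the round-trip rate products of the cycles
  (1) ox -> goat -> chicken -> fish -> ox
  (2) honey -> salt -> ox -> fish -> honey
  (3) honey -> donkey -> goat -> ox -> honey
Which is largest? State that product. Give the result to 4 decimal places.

1.0511

(1) 2.9571 × 0.11512 × 6.4618 × 0.44306 = 0.97461
(2) 1.4521 × 0.43277 × 2.2333 × 0.70041 = 0.98300
(3) 0.31487 × 6.1874 × 0.33873 × 1.5928 = 1.05113
Highest is cycle (3) at 1.0511 (>1, arbitrage).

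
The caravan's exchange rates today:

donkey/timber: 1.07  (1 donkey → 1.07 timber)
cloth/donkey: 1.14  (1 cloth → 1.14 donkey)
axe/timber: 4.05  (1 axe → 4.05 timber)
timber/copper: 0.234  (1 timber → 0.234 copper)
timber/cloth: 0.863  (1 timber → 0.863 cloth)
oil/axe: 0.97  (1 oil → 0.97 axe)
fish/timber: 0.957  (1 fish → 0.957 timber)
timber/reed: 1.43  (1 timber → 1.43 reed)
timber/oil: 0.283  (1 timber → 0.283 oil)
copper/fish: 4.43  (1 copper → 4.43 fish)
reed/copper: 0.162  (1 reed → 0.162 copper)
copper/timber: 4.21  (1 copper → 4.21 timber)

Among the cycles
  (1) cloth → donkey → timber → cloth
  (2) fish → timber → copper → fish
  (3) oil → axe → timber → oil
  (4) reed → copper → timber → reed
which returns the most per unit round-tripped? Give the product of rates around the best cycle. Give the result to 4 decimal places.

1.1118

(1) 1.14 × 1.07 × 0.863 = 1.05269
(2) 0.957 × 0.234 × 4.43 = 0.99205
(3) 0.97 × 4.05 × 0.283 = 1.11177
(4) 0.162 × 4.21 × 1.43 = 0.97529
Highest is cycle (3) at 1.1118 (>1, arbitrage).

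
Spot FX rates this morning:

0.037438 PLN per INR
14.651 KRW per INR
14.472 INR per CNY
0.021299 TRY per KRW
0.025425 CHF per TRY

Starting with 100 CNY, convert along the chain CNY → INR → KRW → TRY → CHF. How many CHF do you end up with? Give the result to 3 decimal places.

11.482

100 CNY × 14.472 = 1447.2 INR
1447.2 INR × 14.651 = 21202.9272 KRW
21202.9272 KRW × 0.021299 = 451.6011464328 TRY
451.6011464328 TRY × 0.025425 = 11.48195914805394 CHF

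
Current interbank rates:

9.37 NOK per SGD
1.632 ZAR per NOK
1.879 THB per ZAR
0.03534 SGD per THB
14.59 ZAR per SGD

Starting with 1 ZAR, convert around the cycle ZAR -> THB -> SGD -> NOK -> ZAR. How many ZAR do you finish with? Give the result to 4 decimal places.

1 ZAR × 1.879 = 1.879 THB
1.879 THB × 0.03534 = 0.06640386 SGD
0.06640386 SGD × 9.37 = 0.6222041682 NOK
0.6222041682 NOK × 1.632 = 1.0154372025024 ZAR

1.0154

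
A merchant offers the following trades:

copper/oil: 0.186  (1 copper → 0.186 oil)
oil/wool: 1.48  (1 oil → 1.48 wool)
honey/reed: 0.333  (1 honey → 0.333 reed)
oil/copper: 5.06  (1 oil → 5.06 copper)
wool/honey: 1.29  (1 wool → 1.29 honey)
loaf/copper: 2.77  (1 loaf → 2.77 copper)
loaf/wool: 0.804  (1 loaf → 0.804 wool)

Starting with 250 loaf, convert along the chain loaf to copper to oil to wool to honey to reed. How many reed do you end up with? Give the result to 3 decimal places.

250 loaf × 2.77 = 692.5 copper
692.5 copper × 0.186 = 128.805 oil
128.805 oil × 1.48 = 190.6314 wool
190.6314 wool × 1.29 = 245.914506 honey
245.914506 honey × 0.333 = 81.889530498 reed

81.890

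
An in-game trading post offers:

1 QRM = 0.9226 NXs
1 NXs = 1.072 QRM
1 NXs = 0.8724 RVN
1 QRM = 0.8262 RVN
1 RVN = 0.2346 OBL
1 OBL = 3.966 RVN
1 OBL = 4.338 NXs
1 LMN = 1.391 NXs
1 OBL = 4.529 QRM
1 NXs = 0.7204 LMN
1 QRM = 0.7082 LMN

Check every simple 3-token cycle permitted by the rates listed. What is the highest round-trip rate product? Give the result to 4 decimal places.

1.0560

QRM→LMN→NXs→QRM: 0.7082 × 1.391 × 1.072 = 1.05603
OBL→NXs→RVN→OBL: 4.338 × 0.8724 × 0.2346 = 0.88784
QRM→RVN→OBL→QRM: 0.8262 × 0.2346 × 4.529 = 0.87784
Maximum is QRM→LMN→NXs→QRM at 1.0560; arbitrage exists.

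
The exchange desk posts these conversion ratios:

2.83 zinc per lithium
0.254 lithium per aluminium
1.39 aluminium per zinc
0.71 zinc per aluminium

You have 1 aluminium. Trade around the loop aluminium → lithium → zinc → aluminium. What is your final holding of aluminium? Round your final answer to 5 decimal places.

1 aluminium × 0.254 = 0.254 lithium
0.254 lithium × 2.83 = 0.71882 zinc
0.71882 zinc × 1.39 = 0.9991598 aluminium

0.99916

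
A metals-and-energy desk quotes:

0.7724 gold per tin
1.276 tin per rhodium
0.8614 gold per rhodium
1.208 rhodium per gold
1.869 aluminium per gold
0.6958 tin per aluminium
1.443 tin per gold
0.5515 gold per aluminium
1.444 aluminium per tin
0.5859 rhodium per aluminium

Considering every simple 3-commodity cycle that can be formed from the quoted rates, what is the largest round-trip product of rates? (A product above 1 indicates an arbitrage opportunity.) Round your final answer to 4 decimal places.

gold→rhodium→tin→gold: 1.208 × 1.276 × 0.7724 = 1.19058
gold→tin→aluminium→gold: 1.443 × 1.444 × 0.5515 = 1.14916
tin→aluminium→rhodium→tin: 1.444 × 0.5859 × 1.276 = 1.07955
gold→aluminium→tin→gold: 1.869 × 0.6958 × 0.7724 = 1.00447
gold→aluminium→rhodium→gold: 1.869 × 0.5859 × 0.8614 = 0.94327
Maximum is gold→rhodium→tin→gold at 1.1906; arbitrage exists.

1.1906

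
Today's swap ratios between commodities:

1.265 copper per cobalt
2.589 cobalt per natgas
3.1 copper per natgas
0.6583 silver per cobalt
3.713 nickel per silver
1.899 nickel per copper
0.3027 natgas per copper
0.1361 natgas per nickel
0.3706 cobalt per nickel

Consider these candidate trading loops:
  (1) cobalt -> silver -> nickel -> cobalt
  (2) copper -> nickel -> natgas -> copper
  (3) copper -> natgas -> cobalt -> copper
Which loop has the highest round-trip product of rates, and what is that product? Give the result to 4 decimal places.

(1) 0.6583 × 3.713 × 0.3706 = 0.90585
(2) 1.899 × 0.1361 × 3.1 = 0.80121
(3) 0.3027 × 2.589 × 1.265 = 0.99137
Highest is cycle (3) at 0.9914 (≤1, no arbitrage).

0.9914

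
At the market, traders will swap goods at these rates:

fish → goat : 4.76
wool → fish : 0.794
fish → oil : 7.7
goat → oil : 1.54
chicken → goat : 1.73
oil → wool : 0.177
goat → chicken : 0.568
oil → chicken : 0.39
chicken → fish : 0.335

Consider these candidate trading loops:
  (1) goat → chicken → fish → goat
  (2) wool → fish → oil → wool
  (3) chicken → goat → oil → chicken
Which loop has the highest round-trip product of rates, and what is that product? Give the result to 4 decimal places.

1.0821

(1) 0.568 × 0.335 × 4.76 = 0.90573
(2) 0.794 × 7.7 × 0.177 = 1.08214
(3) 1.73 × 1.54 × 0.39 = 1.03904
Highest is cycle (2) at 1.0821 (>1, arbitrage).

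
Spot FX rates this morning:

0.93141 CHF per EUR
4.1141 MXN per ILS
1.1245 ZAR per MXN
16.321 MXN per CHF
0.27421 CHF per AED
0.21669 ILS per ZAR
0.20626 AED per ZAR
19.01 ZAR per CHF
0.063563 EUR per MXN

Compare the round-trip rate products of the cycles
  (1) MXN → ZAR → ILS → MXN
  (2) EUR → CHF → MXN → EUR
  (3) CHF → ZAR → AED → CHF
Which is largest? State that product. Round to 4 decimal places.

1.0752

(1) 1.1245 × 0.21669 × 4.1141 = 1.00247
(2) 0.93141 × 16.321 × 0.063563 = 0.96626
(3) 19.01 × 0.20626 × 0.27421 = 1.07518
Highest is cycle (3) at 1.0752 (>1, arbitrage).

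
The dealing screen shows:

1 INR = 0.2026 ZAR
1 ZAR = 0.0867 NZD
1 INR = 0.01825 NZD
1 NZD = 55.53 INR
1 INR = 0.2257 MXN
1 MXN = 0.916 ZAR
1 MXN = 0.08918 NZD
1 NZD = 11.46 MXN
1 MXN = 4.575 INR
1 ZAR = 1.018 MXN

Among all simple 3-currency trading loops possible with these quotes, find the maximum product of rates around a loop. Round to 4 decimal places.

1.1177

MXN→NZD→INR→MXN: 0.08918 × 55.53 × 0.2257 = 1.11770
ZAR→NZD→INR→ZAR: 0.0867 × 55.53 × 0.2026 = 0.97541
MXN→INR→NZD→MXN: 4.575 × 0.01825 × 11.46 = 0.95684
ZAR→MXN→INR→ZAR: 1.018 × 4.575 × 0.2026 = 0.94358
ZAR→NZD→MXN→ZAR: 0.0867 × 11.46 × 0.916 = 0.91012
Maximum is MXN→NZD→INR→MXN at 1.1177; arbitrage exists.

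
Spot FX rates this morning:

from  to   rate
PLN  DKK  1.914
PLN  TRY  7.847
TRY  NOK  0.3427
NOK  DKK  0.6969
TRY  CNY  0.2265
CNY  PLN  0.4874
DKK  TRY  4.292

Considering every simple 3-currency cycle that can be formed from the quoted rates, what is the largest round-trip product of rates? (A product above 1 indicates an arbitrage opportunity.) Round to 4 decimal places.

TRY→NOK→DKK→TRY: 0.3427 × 0.6969 × 4.292 = 1.02505
CNY→PLN→TRY→CNY: 0.4874 × 7.847 × 0.2265 = 0.86628
Maximum is TRY→NOK→DKK→TRY at 1.0250; arbitrage exists.

1.0250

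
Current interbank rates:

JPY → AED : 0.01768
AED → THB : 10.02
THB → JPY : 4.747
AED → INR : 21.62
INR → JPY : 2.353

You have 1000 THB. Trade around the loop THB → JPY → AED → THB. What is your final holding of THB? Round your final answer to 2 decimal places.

1000 THB × 4.747 = 4747 JPY
4747 JPY × 0.01768 = 83.92696 AED
83.92696 AED × 10.02 = 840.9481392 THB

840.95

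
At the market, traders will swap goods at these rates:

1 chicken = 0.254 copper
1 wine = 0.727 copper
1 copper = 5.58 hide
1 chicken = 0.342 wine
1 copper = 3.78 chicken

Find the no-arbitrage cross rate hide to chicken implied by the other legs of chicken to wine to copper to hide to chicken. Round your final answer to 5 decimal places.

Known legs of the cycle: 0.342 × 0.727 × 5.58 = 1.38737772
For no arbitrage the full-cycle product must be 1, so the missing rate is 1 / 1.38737772 ≈ 0.7207842.

0.72078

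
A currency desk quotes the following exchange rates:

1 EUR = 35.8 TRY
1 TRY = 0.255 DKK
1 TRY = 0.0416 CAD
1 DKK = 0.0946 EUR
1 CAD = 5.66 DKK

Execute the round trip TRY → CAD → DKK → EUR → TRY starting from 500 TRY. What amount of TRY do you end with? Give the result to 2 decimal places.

500 TRY × 0.0416 = 20.8 CAD
20.8 CAD × 5.66 = 117.728 DKK
117.728 DKK × 0.0946 = 11.1370688 EUR
11.1370688 EUR × 35.8 = 398.70706304 TRY

398.71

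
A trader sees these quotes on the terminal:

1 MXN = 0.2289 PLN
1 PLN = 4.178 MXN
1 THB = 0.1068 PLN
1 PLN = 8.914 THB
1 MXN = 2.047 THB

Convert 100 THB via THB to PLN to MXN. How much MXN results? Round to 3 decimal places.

44.621

100 THB × 0.1068 = 10.68 PLN
10.68 PLN × 4.178 = 44.62104 MXN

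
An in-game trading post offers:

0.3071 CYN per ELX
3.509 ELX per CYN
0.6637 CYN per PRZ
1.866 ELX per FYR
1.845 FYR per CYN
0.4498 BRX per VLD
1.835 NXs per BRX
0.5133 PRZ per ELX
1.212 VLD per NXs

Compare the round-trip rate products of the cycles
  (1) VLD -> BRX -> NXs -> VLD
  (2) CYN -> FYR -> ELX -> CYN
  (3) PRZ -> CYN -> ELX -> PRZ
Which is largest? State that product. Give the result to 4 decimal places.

(1) 0.4498 × 1.835 × 1.212 = 1.00036
(2) 1.845 × 1.866 × 0.3071 = 1.05727
(3) 0.6637 × 3.509 × 0.5133 = 1.19544
Highest is cycle (3) at 1.1954 (>1, arbitrage).

1.1954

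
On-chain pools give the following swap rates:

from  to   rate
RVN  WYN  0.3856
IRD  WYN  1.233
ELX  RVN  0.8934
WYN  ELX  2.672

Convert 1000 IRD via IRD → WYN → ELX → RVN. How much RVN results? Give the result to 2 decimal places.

2943.37

1000 IRD × 1.233 = 1233 WYN
1233 WYN × 2.672 = 3294.576 ELX
3294.576 ELX × 0.8934 = 2943.3741984 RVN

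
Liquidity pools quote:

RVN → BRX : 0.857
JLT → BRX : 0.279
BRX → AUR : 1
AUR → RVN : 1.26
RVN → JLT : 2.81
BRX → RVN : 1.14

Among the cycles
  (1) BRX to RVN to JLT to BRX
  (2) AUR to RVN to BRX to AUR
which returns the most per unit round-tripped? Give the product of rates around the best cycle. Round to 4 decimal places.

(1) 1.14 × 2.81 × 0.279 = 0.89375
(2) 1.26 × 0.857 × 1 = 1.07982
Highest is cycle (2) at 1.0798 (>1, arbitrage).

1.0798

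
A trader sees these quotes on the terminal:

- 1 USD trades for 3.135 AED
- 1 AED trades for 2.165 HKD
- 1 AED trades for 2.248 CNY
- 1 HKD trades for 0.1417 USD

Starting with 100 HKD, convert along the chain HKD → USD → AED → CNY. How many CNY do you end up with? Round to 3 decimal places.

100 HKD × 0.1417 = 14.17 USD
14.17 USD × 3.135 = 44.42295 AED
44.42295 AED × 2.248 = 99.8627916 CNY

99.863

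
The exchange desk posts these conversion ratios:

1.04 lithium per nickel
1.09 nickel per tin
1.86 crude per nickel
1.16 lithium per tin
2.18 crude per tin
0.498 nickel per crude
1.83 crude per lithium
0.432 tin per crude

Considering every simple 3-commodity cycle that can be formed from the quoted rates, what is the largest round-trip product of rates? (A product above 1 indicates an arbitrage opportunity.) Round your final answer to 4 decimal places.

lithium→crude→nickel→lithium: 1.83 × 0.498 × 1.04 = 0.94779
tin→lithium→crude→tin: 1.16 × 1.83 × 0.432 = 0.91705
tin→nickel→crude→tin: 1.09 × 1.86 × 0.432 = 0.87584
Maximum is lithium→crude→nickel→lithium at 0.9478; no arbitrage — every cycle loses value.

0.9478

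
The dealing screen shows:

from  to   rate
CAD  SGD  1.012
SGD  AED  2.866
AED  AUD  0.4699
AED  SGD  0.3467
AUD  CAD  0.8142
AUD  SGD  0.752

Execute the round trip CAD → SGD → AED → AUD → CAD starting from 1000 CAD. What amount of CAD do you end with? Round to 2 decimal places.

1109.67

1000 CAD × 1.012 = 1012 SGD
1012 SGD × 2.866 = 2900.392 AED
2900.392 AED × 0.4699 = 1362.8942008 AUD
1362.8942008 AUD × 0.8142 = 1109.66845829136 CAD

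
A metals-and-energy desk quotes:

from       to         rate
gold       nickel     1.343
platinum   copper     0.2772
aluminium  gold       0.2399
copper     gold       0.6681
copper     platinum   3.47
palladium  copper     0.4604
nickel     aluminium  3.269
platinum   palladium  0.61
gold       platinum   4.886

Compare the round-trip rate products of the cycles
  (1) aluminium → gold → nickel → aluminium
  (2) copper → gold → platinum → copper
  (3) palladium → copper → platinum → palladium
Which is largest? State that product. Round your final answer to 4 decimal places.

(1) 0.2399 × 1.343 × 3.269 = 1.05323
(2) 0.6681 × 4.886 × 0.2772 = 0.90487
(3) 0.4604 × 3.47 × 0.61 = 0.97453
Highest is cycle (1) at 1.0532 (>1, arbitrage).

1.0532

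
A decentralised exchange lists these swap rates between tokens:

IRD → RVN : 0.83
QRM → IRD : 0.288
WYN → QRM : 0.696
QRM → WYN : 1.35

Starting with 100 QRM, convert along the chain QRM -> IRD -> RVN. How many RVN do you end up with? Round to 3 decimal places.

23.904

100 QRM × 0.288 = 28.8 IRD
28.8 IRD × 0.83 = 23.904 RVN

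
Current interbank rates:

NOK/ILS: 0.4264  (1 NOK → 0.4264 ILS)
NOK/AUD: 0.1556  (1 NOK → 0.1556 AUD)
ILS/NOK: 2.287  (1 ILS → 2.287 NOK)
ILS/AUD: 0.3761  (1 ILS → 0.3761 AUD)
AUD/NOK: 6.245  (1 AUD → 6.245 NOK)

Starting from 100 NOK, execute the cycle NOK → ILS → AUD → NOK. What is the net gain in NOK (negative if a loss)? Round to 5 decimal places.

100 NOK × 0.4264 = 42.64 ILS
42.64 ILS × 0.3761 = 16.036904 AUD
16.036904 AUD × 6.245 = 100.15046548 NOK
Net change: 100.15046548 − 100 = 0.15046548 NOK

0.15047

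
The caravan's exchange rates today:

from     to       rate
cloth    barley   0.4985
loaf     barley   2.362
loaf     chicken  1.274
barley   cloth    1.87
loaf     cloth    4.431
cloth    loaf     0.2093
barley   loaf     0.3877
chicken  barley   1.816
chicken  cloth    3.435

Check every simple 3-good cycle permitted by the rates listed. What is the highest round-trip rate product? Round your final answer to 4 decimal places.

0.9245

cloth→loaf→barley→cloth: 0.2093 × 2.362 × 1.87 = 0.92447
chicken→cloth→loaf→chicken: 3.435 × 0.2093 × 1.274 = 0.91594
chicken→barley→loaf→chicken: 1.816 × 0.3877 × 1.274 = 0.89698
cloth→barley→loaf→cloth: 0.4985 × 0.3877 × 4.431 = 0.85637
Maximum is cloth→loaf→barley→cloth at 0.9245; no arbitrage — every cycle loses value.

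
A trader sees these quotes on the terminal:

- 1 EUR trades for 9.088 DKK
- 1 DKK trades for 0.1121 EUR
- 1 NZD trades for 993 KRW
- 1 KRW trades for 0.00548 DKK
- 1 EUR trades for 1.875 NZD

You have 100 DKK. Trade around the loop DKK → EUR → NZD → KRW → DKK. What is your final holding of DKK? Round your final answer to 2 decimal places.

114.38

100 DKK × 0.1121 = 11.21 EUR
11.21 EUR × 1.875 = 21.01875 NZD
21.01875 NZD × 993 = 20871.61875 KRW
20871.61875 KRW × 0.00548 = 114.37647075 DKK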